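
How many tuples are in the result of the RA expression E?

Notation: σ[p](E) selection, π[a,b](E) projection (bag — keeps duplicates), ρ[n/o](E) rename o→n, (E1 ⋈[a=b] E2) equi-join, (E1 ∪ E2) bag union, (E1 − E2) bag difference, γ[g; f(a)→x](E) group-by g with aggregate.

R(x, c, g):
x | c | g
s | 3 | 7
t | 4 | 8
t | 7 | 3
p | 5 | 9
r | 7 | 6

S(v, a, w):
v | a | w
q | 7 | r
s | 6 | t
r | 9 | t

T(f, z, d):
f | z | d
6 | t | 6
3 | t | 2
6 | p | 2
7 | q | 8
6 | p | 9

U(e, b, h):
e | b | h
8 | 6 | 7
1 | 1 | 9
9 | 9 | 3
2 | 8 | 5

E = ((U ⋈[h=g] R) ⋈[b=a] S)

Per-node cardinality:
  U → 4
  R → 5
  (U ⋈[h=g] R) → 3
  S → 3
  ((U ⋈[h=g] R) ⋈[b=a] S) → 2

|E| = 2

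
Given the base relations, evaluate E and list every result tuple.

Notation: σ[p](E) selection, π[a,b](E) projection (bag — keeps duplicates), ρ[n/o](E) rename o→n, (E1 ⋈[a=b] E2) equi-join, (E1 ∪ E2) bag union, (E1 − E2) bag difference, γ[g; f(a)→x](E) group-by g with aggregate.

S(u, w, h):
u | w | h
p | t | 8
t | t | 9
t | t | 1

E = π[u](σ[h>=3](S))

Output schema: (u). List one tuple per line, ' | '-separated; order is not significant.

Row counts bottom-up:
  S → 3
  σ[h>=3](S) → 2
  π[u](σ[h>=3](S)) → 2

== RESULT ==
u
p
t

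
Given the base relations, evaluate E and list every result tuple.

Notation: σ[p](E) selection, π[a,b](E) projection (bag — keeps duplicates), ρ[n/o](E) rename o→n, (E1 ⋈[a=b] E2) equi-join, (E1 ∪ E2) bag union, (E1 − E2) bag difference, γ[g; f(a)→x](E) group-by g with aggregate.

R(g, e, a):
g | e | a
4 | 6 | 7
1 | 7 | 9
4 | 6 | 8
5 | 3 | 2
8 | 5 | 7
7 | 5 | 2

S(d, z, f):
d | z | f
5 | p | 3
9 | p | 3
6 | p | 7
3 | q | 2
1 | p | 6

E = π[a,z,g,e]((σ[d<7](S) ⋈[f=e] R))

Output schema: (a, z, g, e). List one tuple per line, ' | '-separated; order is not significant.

Stepwise |·|:
  S → 5
  σ[d<7](S) → 4
  R → 6
  (σ[d<7](S) ⋈[f=e] R) → 4
  π[a,z,g,e]((σ[d<7](S) ⋈[f=e] R)) → 4

== RESULT ==
a | z | g | e
2 | p | 5 | 3
7 | p | 4 | 6
8 | p | 4 | 6
9 | p | 1 | 7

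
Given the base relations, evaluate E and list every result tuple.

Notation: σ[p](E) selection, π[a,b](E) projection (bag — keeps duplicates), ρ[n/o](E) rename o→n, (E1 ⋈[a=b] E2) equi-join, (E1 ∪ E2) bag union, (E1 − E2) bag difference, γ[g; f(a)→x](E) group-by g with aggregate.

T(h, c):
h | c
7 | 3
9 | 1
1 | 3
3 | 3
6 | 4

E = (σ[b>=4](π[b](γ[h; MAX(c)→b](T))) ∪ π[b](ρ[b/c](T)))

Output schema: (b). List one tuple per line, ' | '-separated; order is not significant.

Subexpression sizes:
  T → 5
  γ[h; MAX(c)→b](T) → 5
  π[b](γ[h; MAX(c)→b](T)) → 5
  σ[b>=4](π[b](γ[h; MAX(c)→b](T))) → 1
  T → 5
  ρ[b/c](T) → 5
  π[b](ρ[b/c](T)) → 5
  (σ[b>=4](π[b](γ[h; MAX(c)→b](T))) ∪ π[b](ρ[b/c](T))) → 6

== RESULT ==
b
1
3
3
3
4
4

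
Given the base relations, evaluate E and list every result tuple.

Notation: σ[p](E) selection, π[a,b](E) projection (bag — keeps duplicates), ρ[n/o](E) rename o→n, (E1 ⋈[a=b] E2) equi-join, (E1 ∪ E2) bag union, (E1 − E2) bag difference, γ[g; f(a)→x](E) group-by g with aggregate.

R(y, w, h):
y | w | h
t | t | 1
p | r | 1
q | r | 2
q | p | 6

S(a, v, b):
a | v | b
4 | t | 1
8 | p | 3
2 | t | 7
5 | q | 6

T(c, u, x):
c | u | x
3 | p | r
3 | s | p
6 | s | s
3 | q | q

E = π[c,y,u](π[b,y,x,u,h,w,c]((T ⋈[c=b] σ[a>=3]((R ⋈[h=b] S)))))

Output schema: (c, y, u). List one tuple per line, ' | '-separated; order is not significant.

Subexpression sizes:
  T → 4
  R → 4
  S → 4
  (R ⋈[h=b] S) → 3
  σ[a>=3]((R ⋈[h=b] S)) → 3
  (T ⋈[c=b] σ[a>=3]((R ⋈[h=b] S))) → 1
  π[b,y,x,u,h,w,c]((T ⋈[c=b] σ[a>=3]((R ⋈[h=b] S)))) → 1
  π[c,y,u](π[b,y,x,u,h,w,c]((T ⋈[c=b] σ[a>=3]((R ⋈[h=b] S))))) → 1

== RESULT ==
c | y | u
6 | q | s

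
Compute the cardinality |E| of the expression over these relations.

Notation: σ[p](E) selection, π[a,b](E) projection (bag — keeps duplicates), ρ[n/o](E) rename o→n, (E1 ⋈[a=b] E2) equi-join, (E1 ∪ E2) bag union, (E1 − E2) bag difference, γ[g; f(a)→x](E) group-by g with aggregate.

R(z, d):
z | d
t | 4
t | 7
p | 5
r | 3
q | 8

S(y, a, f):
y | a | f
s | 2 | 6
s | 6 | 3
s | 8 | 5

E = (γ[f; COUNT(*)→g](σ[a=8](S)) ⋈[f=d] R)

Subexpression sizes:
  S → 3
  σ[a=8](S) → 1
  γ[f; COUNT(*)→g](σ[a=8](S)) → 1
  R → 5
  (γ[f; COUNT(*)→g](σ[a=8](S)) ⋈[f=d] R) → 1

|E| = 1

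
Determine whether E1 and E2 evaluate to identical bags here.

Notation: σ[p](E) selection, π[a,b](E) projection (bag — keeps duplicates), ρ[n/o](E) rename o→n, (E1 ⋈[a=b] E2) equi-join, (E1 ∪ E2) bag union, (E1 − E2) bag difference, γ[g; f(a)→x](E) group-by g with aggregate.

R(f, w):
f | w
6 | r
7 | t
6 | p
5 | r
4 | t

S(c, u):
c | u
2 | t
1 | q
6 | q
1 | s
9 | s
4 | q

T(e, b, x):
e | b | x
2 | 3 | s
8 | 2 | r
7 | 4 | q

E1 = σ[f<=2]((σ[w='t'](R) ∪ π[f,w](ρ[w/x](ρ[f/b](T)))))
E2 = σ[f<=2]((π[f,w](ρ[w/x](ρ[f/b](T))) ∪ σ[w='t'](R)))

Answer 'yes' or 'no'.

E1 stepwise |·|:
  R → 5
  σ[w='t'](R) → 2
  T → 3
  ρ[f/b](T) → 3
  ρ[w/x](ρ[f/b](T)) → 3
  π[f,w](ρ[w/x](ρ[f/b](T))) → 3
  (σ[w='t'](R) ∪ π[f,w](ρ[w/x](ρ[f/b](T)))) → 5
  σ[f<=2]((σ[w='t'](R) ∪ π[f,w](ρ[w/x](ρ[f/b](T))))) → 1
E2 stepwise |·|:
  T → 3
  ρ[f/b](T) → 3
  ρ[w/x](ρ[f/b](T)) → 3
  π[f,w](ρ[w/x](ρ[f/b](T))) → 3
  R → 5
  σ[w='t'](R) → 2
  (π[f,w](ρ[w/x](ρ[f/b](T))) ∪ σ[w='t'](R)) → 5
  σ[f<=2]((π[f,w](ρ[w/x](ρ[f/b](T))) ∪ σ[w='t'](R))) → 1

E1 and E2 produce the same multiset:
f | w
2 | r

yes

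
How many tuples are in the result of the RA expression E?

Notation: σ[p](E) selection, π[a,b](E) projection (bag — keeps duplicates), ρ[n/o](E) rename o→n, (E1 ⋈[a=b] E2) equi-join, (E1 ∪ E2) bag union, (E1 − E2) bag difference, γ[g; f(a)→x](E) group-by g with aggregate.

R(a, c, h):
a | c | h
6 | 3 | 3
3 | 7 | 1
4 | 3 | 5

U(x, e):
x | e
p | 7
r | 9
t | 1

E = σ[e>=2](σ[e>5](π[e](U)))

Stepwise |·|:
  U → 3
  π[e](U) → 3
  σ[e>5](π[e](U)) → 2
  σ[e>=2](σ[e>5](π[e](U))) → 2

|E| = 2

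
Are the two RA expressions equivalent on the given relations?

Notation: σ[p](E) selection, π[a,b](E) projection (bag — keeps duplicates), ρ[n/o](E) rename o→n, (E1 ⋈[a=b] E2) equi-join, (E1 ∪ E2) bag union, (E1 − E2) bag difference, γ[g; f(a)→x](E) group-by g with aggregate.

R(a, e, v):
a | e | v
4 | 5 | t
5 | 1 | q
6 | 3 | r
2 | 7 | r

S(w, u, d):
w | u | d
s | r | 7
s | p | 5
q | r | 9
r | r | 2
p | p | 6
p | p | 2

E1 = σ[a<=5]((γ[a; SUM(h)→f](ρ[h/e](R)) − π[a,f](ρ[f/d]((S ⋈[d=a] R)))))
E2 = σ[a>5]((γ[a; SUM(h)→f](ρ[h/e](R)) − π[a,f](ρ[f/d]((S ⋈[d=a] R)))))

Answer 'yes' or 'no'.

E1 row counts bottom-up:
  R → 4
  ρ[h/e](R) → 4
  γ[a; SUM(h)→f](ρ[h/e](R)) → 4
  S → 6
  R → 4
  (S ⋈[d=a] R) → 4
  ρ[f/d]((S ⋈[d=a] R)) → 4
  π[a,f](ρ[f/d]((S ⋈[d=a] R))) → 4
  (γ[a; SUM(h)→f](ρ[h/e](R)) − π[a,f](ρ[f/d]((S ⋈[d=a] R)))) → 4
  σ[a<=5]((γ[a; SUM(h)→f](ρ[h/e](R)) − π[a,f](ρ[f/d]((S ⋈[d=a] R))))) → 3
E2 row counts bottom-up:
  R → 4
  ρ[h/e](R) → 4
  γ[a; SUM(h)→f](ρ[h/e](R)) → 4
  S → 6
  R → 4
  (S ⋈[d=a] R) → 4
  ρ[f/d]((S ⋈[d=a] R)) → 4
  π[a,f](ρ[f/d]((S ⋈[d=a] R))) → 4
  (γ[a; SUM(h)→f](ρ[h/e](R)) − π[a,f](ρ[f/d]((S ⋈[d=a] R)))) → 4
  σ[a>5]((γ[a; SUM(h)→f](ρ[h/e](R)) − π[a,f](ρ[f/d]((S ⋈[d=a] R))))) → 1

E1 result:
a | f
2 | 7
4 | 5
5 | 1
E2 result:
a | f
6 | 3
Witness: (4, 5) appears 1× in E1 but 0× in E2.

no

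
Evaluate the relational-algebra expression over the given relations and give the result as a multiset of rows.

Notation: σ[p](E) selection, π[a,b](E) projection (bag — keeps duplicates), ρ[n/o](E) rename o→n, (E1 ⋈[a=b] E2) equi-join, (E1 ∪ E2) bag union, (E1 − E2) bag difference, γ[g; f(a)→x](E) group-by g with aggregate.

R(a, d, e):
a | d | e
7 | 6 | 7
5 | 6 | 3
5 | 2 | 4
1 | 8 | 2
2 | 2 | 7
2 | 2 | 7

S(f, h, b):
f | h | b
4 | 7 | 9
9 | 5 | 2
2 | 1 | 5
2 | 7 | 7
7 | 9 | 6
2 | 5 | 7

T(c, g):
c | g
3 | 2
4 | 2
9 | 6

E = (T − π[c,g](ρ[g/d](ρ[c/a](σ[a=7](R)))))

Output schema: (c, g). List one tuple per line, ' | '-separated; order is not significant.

Row counts bottom-up:
  T → 3
  R → 6
  σ[a=7](R) → 1
  ρ[c/a](σ[a=7](R)) → 1
  ρ[g/d](ρ[c/a](σ[a=7](R))) → 1
  π[c,g](ρ[g/d](ρ[c/a](σ[a=7](R)))) → 1
  (T − π[c,g](ρ[g/d](ρ[c/a](σ[a=7](R))))) → 3

== RESULT ==
c | g
3 | 2
4 | 2
9 | 6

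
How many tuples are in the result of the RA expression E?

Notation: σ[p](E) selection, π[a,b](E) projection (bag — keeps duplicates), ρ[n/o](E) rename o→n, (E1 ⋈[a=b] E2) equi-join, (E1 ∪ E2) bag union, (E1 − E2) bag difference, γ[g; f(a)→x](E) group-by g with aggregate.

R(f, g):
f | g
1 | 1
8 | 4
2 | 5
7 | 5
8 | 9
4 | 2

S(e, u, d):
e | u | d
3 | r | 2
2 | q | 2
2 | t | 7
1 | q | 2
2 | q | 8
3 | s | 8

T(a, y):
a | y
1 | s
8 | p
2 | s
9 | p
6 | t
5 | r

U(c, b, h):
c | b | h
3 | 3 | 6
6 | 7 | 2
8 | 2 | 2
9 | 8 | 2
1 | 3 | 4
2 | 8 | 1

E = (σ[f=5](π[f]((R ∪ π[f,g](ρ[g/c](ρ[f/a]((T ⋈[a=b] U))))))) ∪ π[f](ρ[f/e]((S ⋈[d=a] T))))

Stepwise |·|:
  R → 6
  T → 6
  U → 6
  (T ⋈[a=b] U) → 3
  ρ[f/a]((T ⋈[a=b] U)) → 3
  ρ[g/c](ρ[f/a]((T ⋈[a=b] U))) → 3
  π[f,g](ρ[g/c](ρ[f/a]((T ⋈[a=b] U)))) → 3
  (R ∪ π[f,g](ρ[g/c](ρ[f/a]((T ⋈[a=b] U))))) → 9
  π[f]((R ∪ π[f,g](ρ[g/c](ρ[f/a]((T ⋈[a=b] U)))))) → 9
  σ[f=5](π[f]((R ∪ π[f,g](ρ[g/c](ρ[f/a]((T ⋈[a=b] U))))))) → 0
  S → 6
  T → 6
  (S ⋈[d=a] T) → 5
  ρ[f/e]((S ⋈[d=a] T)) → 5
  π[f](ρ[f/e]((S ⋈[d=a] T))) → 5
  (σ[f=5](π[f]((R ∪ π[f,g](ρ[g/c](ρ[f/a]((T ⋈[a=b] U))))))) ∪ π[f](ρ[f/e]((S ⋈[d=a] T)))) → 5

|E| = 5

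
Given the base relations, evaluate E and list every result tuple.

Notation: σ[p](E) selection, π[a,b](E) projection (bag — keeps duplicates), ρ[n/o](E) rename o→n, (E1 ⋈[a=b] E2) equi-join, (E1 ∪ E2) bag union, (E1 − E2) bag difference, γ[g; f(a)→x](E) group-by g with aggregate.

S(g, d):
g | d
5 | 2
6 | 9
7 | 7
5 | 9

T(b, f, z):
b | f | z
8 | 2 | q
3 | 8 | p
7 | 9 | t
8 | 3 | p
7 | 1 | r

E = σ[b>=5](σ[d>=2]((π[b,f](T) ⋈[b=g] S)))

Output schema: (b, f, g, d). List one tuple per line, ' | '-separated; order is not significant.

Per-node cardinality:
  T → 5
  π[b,f](T) → 5
  S → 4
  (π[b,f](T) ⋈[b=g] S) → 2
  σ[d>=2]((π[b,f](T) ⋈[b=g] S)) → 2
  σ[b>=5](σ[d>=2]((π[b,f](T) ⋈[b=g] S))) → 2

== RESULT ==
b | f | g | d
7 | 1 | 7 | 7
7 | 9 | 7 | 7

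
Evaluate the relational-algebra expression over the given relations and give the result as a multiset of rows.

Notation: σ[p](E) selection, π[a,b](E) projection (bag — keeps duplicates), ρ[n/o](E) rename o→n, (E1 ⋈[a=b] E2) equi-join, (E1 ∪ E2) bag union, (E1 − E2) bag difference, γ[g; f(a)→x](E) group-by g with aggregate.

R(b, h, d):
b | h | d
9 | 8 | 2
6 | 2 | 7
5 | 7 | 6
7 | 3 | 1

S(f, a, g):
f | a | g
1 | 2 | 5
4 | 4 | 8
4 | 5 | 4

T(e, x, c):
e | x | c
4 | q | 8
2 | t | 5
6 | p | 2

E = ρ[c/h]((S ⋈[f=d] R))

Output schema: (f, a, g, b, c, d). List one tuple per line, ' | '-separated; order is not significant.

Stepwise |·|:
  S → 3
  R → 4
  (S ⋈[f=d] R) → 1
  ρ[c/h]((S ⋈[f=d] R)) → 1

== RESULT ==
f | a | g | b | c | d
1 | 2 | 5 | 7 | 3 | 1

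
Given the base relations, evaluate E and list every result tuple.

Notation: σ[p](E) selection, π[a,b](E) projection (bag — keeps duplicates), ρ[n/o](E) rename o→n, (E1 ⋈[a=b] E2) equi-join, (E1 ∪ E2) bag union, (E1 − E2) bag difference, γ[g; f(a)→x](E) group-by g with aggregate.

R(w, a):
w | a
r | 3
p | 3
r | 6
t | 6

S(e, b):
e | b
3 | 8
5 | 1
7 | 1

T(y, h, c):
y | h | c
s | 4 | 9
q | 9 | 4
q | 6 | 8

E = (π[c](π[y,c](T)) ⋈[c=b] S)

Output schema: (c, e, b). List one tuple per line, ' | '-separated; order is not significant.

Subexpression sizes:
  T → 3
  π[y,c](T) → 3
  π[c](π[y,c](T)) → 3
  S → 3
  (π[c](π[y,c](T)) ⋈[c=b] S) → 1

== RESULT ==
c | e | b
8 | 3 | 8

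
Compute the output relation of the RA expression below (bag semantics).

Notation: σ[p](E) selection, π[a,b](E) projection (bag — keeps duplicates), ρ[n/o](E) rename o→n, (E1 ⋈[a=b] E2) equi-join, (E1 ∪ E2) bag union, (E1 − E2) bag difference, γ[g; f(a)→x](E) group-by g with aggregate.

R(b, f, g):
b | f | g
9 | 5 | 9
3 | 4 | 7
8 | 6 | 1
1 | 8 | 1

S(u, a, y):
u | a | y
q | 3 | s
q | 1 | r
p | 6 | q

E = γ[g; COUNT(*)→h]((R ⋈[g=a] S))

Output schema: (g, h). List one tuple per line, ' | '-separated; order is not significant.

Stepwise |·|:
  R → 4
  S → 3
  (R ⋈[g=a] S) → 2
  γ[g; COUNT(*)→h]((R ⋈[g=a] S)) → 1

== RESULT ==
g | h
1 | 2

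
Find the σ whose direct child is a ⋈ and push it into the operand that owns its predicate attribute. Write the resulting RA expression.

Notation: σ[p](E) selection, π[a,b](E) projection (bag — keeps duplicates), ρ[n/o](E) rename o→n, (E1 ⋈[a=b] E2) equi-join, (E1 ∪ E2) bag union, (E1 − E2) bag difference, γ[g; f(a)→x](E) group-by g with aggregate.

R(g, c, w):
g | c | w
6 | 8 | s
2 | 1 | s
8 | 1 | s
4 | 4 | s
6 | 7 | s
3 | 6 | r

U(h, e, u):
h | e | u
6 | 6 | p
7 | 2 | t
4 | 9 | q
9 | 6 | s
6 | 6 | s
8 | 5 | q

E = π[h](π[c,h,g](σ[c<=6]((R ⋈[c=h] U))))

σ filters on c, owned by the left side.
E' = π[h](π[c,h,g]((σ[c<=6](R) ⋈[c=h] U)))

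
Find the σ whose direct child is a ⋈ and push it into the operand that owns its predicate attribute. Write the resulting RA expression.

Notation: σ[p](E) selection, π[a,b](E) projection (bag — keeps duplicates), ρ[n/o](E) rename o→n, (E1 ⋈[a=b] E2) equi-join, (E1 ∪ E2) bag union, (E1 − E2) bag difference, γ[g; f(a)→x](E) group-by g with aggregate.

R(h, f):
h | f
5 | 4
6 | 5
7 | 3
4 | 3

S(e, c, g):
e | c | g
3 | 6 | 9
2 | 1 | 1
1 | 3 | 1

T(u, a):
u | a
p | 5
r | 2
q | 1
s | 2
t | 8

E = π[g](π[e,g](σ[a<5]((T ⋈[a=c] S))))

σ filters on a, owned by the left side.
E' = π[g](π[e,g]((σ[a<5](T) ⋈[a=c] S)))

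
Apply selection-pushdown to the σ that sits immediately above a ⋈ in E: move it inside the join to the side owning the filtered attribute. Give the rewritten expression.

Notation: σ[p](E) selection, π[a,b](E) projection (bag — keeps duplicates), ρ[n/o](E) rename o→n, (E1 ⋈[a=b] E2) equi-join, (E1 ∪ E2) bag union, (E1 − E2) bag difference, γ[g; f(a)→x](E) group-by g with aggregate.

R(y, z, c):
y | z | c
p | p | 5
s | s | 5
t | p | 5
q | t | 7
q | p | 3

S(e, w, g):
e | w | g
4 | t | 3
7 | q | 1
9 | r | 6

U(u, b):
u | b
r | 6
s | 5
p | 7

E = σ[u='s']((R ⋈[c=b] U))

σ filters on u, owned by the right side.
E' = (R ⋈[c=b] σ[u='s'](U))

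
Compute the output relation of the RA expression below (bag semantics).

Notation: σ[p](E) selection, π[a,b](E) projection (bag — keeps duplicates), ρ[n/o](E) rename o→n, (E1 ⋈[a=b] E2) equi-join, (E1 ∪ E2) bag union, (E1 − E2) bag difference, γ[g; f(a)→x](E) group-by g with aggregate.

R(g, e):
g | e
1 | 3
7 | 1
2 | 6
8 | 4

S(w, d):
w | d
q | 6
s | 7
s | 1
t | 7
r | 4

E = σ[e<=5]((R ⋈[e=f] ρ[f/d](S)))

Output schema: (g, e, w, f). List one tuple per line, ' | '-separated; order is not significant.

Stepwise |·|:
  R → 4
  S → 5
  ρ[f/d](S) → 5
  (R ⋈[e=f] ρ[f/d](S)) → 3
  σ[e<=5]((R ⋈[e=f] ρ[f/d](S))) → 2

== RESULT ==
g | e | w | f
7 | 1 | s | 1
8 | 4 | r | 4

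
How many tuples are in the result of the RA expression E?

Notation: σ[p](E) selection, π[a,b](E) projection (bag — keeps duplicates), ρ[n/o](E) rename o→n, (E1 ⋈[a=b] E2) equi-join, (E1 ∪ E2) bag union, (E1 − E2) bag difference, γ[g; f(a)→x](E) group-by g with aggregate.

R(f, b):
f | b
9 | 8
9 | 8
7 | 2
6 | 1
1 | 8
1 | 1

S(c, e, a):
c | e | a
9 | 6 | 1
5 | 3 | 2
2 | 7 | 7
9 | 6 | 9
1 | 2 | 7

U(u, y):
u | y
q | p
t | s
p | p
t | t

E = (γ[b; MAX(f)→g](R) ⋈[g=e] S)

Row counts bottom-up:
  R → 6
  γ[b; MAX(f)→g](R) → 3
  S → 5
  (γ[b; MAX(f)→g](R) ⋈[g=e] S) → 3

|E| = 3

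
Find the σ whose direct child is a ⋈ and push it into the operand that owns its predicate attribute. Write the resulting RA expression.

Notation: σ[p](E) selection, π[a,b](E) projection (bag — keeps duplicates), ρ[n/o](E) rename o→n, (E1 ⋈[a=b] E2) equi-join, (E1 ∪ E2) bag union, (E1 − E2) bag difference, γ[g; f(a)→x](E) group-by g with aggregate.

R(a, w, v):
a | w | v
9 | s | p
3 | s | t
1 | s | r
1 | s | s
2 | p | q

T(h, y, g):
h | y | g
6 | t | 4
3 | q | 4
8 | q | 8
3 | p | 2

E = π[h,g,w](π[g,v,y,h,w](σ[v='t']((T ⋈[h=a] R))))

σ filters on v, owned by the right side.
E' = π[h,g,w](π[g,v,y,h,w]((T ⋈[h=a] σ[v='t'](R))))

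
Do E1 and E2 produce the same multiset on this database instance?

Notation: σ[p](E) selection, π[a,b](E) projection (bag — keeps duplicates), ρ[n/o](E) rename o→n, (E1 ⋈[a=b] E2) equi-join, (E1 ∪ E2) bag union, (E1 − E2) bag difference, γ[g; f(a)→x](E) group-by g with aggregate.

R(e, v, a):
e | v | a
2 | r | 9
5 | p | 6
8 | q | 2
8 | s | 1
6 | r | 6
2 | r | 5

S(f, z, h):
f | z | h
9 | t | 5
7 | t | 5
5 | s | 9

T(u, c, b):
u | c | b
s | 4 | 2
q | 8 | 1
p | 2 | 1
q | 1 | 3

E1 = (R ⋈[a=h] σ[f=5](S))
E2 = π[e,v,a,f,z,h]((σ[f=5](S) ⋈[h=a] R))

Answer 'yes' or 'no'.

E1 subexpression sizes:
  R → 6
  S → 3
  σ[f=5](S) → 1
  (R ⋈[a=h] σ[f=5](S)) → 1
E2 subexpression sizes:
  S → 3
  σ[f=5](S) → 1
  R → 6
  (σ[f=5](S) ⋈[h=a] R) → 1
  π[e,v,a,f,z,h]((σ[f=5](S) ⋈[h=a] R)) → 1

E1 and E2 produce the same multiset:
e | v | a | f | z | h
2 | r | 9 | 5 | s | 9

yes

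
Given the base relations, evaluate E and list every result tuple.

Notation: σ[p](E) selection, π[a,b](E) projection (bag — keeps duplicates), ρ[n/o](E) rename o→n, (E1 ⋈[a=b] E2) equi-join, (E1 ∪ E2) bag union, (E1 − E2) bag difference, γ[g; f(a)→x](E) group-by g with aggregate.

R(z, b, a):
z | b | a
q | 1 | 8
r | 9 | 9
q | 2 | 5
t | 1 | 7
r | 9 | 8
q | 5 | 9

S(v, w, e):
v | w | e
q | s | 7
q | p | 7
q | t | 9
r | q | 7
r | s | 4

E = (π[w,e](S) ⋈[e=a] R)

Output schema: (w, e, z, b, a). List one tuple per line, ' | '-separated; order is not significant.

Subexpression sizes:
  S → 5
  π[w,e](S) → 5
  R → 6
  (π[w,e](S) ⋈[e=a] R) → 5

== RESULT ==
w | e | z | b | a
p | 7 | t | 1 | 7
q | 7 | t | 1 | 7
s | 7 | t | 1 | 7
t | 9 | q | 5 | 9
t | 9 | r | 9 | 9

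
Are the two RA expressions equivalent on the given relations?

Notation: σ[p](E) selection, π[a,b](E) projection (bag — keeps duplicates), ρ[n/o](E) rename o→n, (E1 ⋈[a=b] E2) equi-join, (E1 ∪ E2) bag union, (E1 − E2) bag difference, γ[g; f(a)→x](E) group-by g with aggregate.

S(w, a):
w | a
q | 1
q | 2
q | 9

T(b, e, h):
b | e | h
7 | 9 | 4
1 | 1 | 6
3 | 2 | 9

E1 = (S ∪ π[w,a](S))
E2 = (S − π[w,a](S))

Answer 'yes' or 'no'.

E1 row counts bottom-up:
  S → 3
  S → 3
  π[w,a](S) → 3
  (S ∪ π[w,a](S)) → 6
E2 row counts bottom-up:
  S → 3
  S → 3
  π[w,a](S) → 3
  (S − π[w,a](S)) → 0

E1 result:
w | a
q | 1
q | 1
q | 2
q | 2
q | 9
q | 9
E2 result:
w | a
(0 rows)
Witness: ('q', 9) appears 2× in E1 but 0× in E2.

no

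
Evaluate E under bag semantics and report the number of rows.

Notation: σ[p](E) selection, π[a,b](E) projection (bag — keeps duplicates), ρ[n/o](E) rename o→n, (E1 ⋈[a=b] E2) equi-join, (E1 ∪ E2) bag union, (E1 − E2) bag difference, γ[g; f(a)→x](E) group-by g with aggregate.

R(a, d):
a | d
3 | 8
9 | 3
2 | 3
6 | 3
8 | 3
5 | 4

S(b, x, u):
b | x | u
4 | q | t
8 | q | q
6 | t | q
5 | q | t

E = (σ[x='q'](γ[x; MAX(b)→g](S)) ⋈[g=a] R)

Row counts bottom-up:
  S → 4
  γ[x; MAX(b)→g](S) → 2
  σ[x='q'](γ[x; MAX(b)→g](S)) → 1
  R → 6
  (σ[x='q'](γ[x; MAX(b)→g](S)) ⋈[g=a] R) → 1

|E| = 1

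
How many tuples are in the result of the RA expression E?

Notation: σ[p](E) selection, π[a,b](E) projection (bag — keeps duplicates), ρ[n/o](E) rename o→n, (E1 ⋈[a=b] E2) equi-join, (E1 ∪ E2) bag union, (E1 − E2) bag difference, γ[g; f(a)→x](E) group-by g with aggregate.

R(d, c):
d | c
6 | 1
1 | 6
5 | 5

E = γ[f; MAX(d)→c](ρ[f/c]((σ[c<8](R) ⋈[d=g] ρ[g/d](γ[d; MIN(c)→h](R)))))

Subexpression sizes:
  R → 3
  σ[c<8](R) → 3
  R → 3
  γ[d; MIN(c)→h](R) → 3
  ρ[g/d](γ[d; MIN(c)→h](R)) → 3
  (σ[c<8](R) ⋈[d=g] ρ[g/d](γ[d; MIN(c)→h](R))) → 3
  ρ[f/c]((σ[c<8](R) ⋈[d=g] ρ[g/d](γ[d; MIN(c)→h](R)))) → 3
  γ[f; MAX(d)→c](ρ[f/c]((σ[c<8](R) ⋈[d=g] ρ[g/d](γ[d; MIN(c)→h](R))))) → 3

|E| = 3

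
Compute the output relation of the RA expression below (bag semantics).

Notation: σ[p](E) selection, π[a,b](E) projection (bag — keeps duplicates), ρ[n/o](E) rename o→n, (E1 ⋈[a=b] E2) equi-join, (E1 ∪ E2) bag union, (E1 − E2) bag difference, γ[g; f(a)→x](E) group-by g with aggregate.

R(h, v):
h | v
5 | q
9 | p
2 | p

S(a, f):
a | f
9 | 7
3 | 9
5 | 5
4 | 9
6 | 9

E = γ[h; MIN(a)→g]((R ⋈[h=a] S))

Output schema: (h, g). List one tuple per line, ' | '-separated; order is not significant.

Stepwise |·|:
  R → 3
  S → 5
  (R ⋈[h=a] S) → 2
  γ[h; MIN(a)→g]((R ⋈[h=a] S)) → 2

== RESULT ==
h | g
5 | 5
9 | 9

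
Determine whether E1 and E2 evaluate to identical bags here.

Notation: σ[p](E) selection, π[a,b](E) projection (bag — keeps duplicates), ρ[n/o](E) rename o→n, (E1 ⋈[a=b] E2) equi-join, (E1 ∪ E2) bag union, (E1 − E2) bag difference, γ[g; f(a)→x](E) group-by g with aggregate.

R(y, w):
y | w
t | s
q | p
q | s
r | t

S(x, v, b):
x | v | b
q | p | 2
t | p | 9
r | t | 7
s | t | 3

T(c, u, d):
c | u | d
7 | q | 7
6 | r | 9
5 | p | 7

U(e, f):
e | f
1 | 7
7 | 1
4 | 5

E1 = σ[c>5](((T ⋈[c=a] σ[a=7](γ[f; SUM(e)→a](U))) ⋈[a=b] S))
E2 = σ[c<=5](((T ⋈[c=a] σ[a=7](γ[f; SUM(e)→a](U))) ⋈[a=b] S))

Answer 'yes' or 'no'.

E1 per-node cardinality:
  T → 3
  U → 3
  γ[f; SUM(e)→a](U) → 3
  σ[a=7](γ[f; SUM(e)→a](U)) → 1
  (T ⋈[c=a] σ[a=7](γ[f; SUM(e)→a](U))) → 1
  S → 4
  ((T ⋈[c=a] σ[a=7](γ[f; SUM(e)→a](U))) ⋈[a=b] S) → 1
  σ[c>5](((T ⋈[c=a] σ[a=7](γ[f; SUM(e)→a](U))) ⋈[a=b] S)) → 1
E2 per-node cardinality:
  T → 3
  U → 3
  γ[f; SUM(e)→a](U) → 3
  σ[a=7](γ[f; SUM(e)→a](U)) → 1
  (T ⋈[c=a] σ[a=7](γ[f; SUM(e)→a](U))) → 1
  S → 4
  ((T ⋈[c=a] σ[a=7](γ[f; SUM(e)→a](U))) ⋈[a=b] S) → 1
  σ[c<=5](((T ⋈[c=a] σ[a=7](γ[f; SUM(e)→a](U))) ⋈[a=b] S)) → 0

E1 result:
c | u | d | f | a | x | v | b
7 | q | 7 | 1 | 7 | r | t | 7
E2 result:
c | u | d | f | a | x | v | b
(0 rows)
Witness: (7, 'q', 7, 1, 7, 'r', 't', 7) appears 1× in E1 but 0× in E2.

no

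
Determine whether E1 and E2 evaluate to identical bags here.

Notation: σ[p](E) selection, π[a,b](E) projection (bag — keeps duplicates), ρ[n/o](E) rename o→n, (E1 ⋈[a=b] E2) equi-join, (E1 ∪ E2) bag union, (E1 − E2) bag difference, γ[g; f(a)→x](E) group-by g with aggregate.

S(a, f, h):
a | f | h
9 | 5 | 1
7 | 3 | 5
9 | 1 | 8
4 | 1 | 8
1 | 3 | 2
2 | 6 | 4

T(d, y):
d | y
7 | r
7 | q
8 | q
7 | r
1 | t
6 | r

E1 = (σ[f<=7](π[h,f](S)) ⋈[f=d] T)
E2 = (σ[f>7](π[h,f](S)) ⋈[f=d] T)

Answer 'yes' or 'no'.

E1 per-node cardinality:
  S → 6
  π[h,f](S) → 6
  σ[f<=7](π[h,f](S)) → 6
  T → 6
  (σ[f<=7](π[h,f](S)) ⋈[f=d] T) → 3
E2 per-node cardinality:
  S → 6
  π[h,f](S) → 6
  σ[f>7](π[h,f](S)) → 0
  T → 6
  (σ[f>7](π[h,f](S)) ⋈[f=d] T) → 0

E1 result:
h | f | d | y
4 | 6 | 6 | r
8 | 1 | 1 | t
8 | 1 | 1 | t
E2 result:
h | f | d | y
(0 rows)
Witness: (4, 6, 6, 'r') appears 1× in E1 but 0× in E2.

no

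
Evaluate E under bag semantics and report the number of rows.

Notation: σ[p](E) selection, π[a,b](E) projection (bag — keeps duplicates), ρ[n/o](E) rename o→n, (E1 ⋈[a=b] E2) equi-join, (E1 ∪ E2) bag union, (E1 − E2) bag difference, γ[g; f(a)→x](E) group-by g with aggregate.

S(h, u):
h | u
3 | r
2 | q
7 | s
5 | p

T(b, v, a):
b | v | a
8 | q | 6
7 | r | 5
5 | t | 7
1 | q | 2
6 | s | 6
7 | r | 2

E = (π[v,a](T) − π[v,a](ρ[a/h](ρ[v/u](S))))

Subexpression sizes:
  T → 6
  π[v,a](T) → 6
  S → 4
  ρ[v/u](S) → 4
  ρ[a/h](ρ[v/u](S)) → 4
  π[v,a](ρ[a/h](ρ[v/u](S))) → 4
  (π[v,a](T) − π[v,a](ρ[a/h](ρ[v/u](S)))) → 5

|E| = 5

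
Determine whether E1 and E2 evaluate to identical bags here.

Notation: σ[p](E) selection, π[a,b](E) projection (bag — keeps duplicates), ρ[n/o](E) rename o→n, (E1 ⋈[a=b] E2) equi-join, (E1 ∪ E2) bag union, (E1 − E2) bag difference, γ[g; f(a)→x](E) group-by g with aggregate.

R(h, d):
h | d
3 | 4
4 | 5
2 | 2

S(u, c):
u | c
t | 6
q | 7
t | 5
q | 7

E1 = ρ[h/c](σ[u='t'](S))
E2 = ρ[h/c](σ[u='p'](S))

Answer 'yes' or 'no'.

E1 stepwise |·|:
  S → 4
  σ[u='t'](S) → 2
  ρ[h/c](σ[u='t'](S)) → 2
E2 stepwise |·|:
  S → 4
  σ[u='p'](S) → 0
  ρ[h/c](σ[u='p'](S)) → 0

E1 result:
u | h
t | 5
t | 6
E2 result:
u | h
(0 rows)
Witness: ('t', 5) appears 1× in E1 but 0× in E2.

no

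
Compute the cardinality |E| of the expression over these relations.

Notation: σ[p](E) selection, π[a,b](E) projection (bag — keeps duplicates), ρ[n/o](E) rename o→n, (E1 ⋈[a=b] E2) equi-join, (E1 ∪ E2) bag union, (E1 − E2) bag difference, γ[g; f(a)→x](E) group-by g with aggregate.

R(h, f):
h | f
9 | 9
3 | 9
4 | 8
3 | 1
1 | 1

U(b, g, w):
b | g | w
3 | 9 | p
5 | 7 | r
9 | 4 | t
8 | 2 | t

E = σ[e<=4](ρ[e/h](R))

Row counts bottom-up:
  R → 5
  ρ[e/h](R) → 5
  σ[e<=4](ρ[e/h](R)) → 4

|E| = 4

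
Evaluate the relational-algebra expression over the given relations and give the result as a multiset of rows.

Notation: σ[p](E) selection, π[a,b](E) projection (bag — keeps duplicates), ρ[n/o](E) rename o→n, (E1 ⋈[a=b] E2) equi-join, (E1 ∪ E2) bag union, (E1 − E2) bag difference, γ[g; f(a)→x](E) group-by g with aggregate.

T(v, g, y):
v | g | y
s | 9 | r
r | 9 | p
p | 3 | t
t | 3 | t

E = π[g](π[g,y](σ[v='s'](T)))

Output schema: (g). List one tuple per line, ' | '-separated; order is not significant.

Subexpression sizes:
  T → 4
  σ[v='s'](T) → 1
  π[g,y](σ[v='s'](T)) → 1
  π[g](π[g,y](σ[v='s'](T))) → 1

== RESULT ==
g
9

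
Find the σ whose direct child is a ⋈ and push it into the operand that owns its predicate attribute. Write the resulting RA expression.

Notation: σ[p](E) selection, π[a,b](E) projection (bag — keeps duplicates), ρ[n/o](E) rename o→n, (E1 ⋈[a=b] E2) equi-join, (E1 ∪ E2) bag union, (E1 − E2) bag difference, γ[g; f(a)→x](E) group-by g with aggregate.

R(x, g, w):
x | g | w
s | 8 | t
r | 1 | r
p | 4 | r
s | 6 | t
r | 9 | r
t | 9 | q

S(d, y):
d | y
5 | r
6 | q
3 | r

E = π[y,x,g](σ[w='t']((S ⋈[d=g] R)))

σ filters on w, owned by the right side.
E' = π[y,x,g]((S ⋈[d=g] σ[w='t'](R)))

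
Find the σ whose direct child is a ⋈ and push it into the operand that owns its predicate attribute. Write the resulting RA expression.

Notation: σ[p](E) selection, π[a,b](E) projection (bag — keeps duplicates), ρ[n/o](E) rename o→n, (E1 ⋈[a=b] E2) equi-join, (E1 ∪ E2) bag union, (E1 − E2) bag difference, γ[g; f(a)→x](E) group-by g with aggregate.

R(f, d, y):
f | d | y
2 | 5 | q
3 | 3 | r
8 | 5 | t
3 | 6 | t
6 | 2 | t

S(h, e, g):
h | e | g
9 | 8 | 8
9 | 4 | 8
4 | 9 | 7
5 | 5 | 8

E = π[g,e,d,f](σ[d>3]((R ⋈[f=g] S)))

σ filters on d, owned by the left side.
E' = π[g,e,d,f]((σ[d>3](R) ⋈[f=g] S))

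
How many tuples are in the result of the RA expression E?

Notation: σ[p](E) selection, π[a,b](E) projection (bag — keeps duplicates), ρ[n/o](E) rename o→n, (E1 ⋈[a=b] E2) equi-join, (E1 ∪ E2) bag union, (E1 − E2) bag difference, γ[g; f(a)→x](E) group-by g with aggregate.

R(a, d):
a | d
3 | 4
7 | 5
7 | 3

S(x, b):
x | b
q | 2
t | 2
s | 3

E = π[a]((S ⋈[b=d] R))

Subexpression sizes:
  S → 3
  R → 3
  (S ⋈[b=d] R) → 1
  π[a]((S ⋈[b=d] R)) → 1

|E| = 1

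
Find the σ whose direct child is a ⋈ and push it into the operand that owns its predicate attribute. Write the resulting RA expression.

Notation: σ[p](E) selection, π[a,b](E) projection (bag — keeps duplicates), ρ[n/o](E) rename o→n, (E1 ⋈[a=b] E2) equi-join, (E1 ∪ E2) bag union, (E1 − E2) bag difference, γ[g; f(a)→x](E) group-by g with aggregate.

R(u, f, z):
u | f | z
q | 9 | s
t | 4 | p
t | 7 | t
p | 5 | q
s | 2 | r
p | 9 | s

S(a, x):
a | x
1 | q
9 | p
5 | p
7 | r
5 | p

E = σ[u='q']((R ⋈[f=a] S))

σ filters on u, owned by the left side.
E' = (σ[u='q'](R) ⋈[f=a] S)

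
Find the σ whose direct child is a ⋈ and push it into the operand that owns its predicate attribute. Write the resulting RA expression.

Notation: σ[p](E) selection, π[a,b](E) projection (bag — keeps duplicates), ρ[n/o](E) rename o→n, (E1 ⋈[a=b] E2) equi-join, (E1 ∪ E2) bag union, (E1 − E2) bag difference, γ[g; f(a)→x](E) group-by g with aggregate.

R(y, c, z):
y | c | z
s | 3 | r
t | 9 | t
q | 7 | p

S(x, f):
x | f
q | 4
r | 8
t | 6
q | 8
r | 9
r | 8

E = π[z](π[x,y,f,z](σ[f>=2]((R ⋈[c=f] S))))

σ filters on f, owned by the right side.
E' = π[z](π[x,y,f,z]((R ⋈[c=f] σ[f>=2](S))))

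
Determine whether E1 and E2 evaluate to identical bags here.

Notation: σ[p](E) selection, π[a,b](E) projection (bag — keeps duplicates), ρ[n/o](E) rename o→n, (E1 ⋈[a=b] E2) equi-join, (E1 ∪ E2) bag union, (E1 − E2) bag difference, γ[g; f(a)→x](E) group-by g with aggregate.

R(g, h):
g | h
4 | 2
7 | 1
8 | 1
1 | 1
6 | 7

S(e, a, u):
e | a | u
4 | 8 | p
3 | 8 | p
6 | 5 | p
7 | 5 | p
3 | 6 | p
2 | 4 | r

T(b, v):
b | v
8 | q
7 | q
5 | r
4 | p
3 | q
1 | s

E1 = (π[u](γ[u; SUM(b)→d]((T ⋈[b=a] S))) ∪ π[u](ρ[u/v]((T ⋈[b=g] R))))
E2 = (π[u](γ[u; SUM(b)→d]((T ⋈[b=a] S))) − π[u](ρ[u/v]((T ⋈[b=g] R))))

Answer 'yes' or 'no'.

E1 row counts bottom-up:
  T → 6
  S → 6
  (T ⋈[b=a] S) → 5
  γ[u; SUM(b)→d]((T ⋈[b=a] S)) → 2
  π[u](γ[u; SUM(b)→d]((T ⋈[b=a] S))) → 2
  T → 6
  R → 5
  (T ⋈[b=g] R) → 4
  ρ[u/v]((T ⋈[b=g] R)) → 4
  π[u](ρ[u/v]((T ⋈[b=g] R))) → 4
  (π[u](γ[u; SUM(b)→d]((T ⋈[b=a] S))) ∪ π[u](ρ[u/v]((T ⋈[b=g] R)))) → 6
E2 row counts bottom-up:
  T → 6
  S → 6
  (T ⋈[b=a] S) → 5
  γ[u; SUM(b)→d]((T ⋈[b=a] S)) → 2
  π[u](γ[u; SUM(b)→d]((T ⋈[b=a] S))) → 2
  T → 6
  R → 5
  (T ⋈[b=g] R) → 4
  ρ[u/v]((T ⋈[b=g] R)) → 4
  π[u](ρ[u/v]((T ⋈[b=g] R))) → 4
  (π[u](γ[u; SUM(b)→d]((T ⋈[b=a] S))) − π[u](ρ[u/v]((T ⋈[b=g] R)))) → 1

E1 result:
u
p
p
q
q
r
s
E2 result:
u
r
Witness: ('s',) appears 1× in E1 but 0× in E2.

no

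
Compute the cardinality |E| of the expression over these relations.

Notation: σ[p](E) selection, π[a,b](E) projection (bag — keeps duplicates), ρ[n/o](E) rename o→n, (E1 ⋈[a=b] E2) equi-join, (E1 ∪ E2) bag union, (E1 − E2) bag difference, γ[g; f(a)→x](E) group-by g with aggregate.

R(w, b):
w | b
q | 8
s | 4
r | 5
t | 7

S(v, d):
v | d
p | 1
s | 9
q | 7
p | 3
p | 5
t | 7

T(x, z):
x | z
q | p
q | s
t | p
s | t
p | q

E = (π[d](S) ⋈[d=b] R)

Stepwise |·|:
  S → 6
  π[d](S) → 6
  R → 4
  (π[d](S) ⋈[d=b] R) → 3

|E| = 3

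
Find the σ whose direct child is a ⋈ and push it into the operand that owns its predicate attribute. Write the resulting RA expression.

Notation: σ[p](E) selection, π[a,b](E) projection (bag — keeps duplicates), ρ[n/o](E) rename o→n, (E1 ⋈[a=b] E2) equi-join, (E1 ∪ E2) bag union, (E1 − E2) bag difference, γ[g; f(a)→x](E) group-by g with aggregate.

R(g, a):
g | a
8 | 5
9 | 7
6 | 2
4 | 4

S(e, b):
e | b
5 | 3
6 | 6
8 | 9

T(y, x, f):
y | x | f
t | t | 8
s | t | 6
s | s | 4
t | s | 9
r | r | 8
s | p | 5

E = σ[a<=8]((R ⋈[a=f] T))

σ filters on a, owned by the left side.
E' = (σ[a<=8](R) ⋈[a=f] T)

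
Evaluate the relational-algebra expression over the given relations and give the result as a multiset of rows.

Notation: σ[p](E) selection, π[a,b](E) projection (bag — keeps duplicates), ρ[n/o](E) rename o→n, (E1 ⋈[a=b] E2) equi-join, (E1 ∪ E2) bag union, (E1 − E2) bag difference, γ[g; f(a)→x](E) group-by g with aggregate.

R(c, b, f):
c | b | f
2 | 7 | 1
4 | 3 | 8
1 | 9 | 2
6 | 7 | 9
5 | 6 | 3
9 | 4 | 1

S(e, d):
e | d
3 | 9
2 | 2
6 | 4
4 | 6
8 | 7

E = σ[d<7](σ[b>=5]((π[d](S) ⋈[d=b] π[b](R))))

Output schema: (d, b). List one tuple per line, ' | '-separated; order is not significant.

Row counts bottom-up:
  S → 5
  π[d](S) → 5
  R → 6
  π[b](R) → 6
  (π[d](S) ⋈[d=b] π[b](R)) → 5
  σ[b>=5]((π[d](S) ⋈[d=b] π[b](R))) → 4
  σ[d<7](σ[b>=5]((π[d](S) ⋈[d=b] π[b](R)))) → 1

== RESULT ==
d | b
6 | 6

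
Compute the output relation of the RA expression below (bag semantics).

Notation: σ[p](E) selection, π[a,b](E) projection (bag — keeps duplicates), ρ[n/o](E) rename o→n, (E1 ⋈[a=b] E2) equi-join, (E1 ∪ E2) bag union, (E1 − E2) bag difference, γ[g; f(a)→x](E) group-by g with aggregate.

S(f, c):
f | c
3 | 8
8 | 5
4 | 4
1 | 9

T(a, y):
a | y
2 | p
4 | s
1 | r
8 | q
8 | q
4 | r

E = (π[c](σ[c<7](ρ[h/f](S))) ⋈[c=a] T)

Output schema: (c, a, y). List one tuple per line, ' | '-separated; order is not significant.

Per-node cardinality:
  S → 4
  ρ[h/f](S) → 4
  σ[c<7](ρ[h/f](S)) → 2
  π[c](σ[c<7](ρ[h/f](S))) → 2
  T → 6
  (π[c](σ[c<7](ρ[h/f](S))) ⋈[c=a] T) → 2

== RESULT ==
c | a | y
4 | 4 | r
4 | 4 | s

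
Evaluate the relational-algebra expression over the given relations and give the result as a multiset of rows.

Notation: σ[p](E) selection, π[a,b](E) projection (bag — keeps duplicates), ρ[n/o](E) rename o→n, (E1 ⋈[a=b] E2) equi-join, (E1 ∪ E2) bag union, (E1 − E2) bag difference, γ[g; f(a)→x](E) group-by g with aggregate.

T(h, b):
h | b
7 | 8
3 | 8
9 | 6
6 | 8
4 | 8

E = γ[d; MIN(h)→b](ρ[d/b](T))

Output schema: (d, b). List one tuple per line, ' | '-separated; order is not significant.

Stepwise |·|:
  T → 5
  ρ[d/b](T) → 5
  γ[d; MIN(h)→b](ρ[d/b](T)) → 2

== RESULT ==
d | b
6 | 9
8 | 3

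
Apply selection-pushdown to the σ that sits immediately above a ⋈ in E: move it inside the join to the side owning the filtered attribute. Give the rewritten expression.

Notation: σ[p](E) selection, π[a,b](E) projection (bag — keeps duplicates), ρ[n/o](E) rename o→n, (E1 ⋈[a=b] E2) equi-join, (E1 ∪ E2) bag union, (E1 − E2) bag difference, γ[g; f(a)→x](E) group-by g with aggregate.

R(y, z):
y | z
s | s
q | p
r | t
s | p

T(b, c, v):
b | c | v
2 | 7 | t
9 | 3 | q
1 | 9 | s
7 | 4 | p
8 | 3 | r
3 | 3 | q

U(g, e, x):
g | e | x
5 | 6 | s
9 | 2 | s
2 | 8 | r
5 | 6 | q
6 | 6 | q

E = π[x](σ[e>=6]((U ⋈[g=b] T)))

σ filters on e, owned by the left side.
E' = π[x]((σ[e>=6](U) ⋈[g=b] T))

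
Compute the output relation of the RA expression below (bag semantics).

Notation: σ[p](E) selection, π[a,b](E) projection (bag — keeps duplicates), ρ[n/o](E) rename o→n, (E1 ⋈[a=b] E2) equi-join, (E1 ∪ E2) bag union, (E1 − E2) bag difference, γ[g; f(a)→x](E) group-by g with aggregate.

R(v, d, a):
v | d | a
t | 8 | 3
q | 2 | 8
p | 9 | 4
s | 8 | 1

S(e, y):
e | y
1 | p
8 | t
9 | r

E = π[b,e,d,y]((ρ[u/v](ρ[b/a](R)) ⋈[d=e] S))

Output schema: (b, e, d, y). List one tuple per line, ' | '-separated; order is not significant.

Subexpression sizes:
  R → 4
  ρ[b/a](R) → 4
  ρ[u/v](ρ[b/a](R)) → 4
  S → 3
  (ρ[u/v](ρ[b/a](R)) ⋈[d=e] S) → 3
  π[b,e,d,y]((ρ[u/v](ρ[b/a](R)) ⋈[d=e] S)) → 3

== RESULT ==
b | e | d | y
1 | 8 | 8 | t
3 | 8 | 8 | t
4 | 9 | 9 | r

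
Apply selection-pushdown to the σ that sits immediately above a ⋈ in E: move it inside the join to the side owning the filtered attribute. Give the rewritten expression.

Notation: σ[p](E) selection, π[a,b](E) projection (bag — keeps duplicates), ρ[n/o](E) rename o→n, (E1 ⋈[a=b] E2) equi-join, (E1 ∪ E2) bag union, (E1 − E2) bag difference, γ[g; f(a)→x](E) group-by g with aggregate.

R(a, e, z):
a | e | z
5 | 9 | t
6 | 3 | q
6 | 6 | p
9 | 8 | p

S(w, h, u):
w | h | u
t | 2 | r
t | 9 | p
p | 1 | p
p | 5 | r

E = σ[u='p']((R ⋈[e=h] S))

σ filters on u, owned by the right side.
E' = (R ⋈[e=h] σ[u='p'](S))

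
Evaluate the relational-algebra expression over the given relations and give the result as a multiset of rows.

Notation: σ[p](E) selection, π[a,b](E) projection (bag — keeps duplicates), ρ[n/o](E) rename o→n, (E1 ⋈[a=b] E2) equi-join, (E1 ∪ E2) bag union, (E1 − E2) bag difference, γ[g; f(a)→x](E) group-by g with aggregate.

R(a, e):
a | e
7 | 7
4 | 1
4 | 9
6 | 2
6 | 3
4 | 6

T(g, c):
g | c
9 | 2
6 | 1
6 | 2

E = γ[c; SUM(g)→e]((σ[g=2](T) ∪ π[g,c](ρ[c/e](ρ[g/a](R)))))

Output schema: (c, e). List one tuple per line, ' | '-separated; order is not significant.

Stepwise |·|:
  T → 3
  σ[g=2](T) → 0
  R → 6
  ρ[g/a](R) → 6
  ρ[c/e](ρ[g/a](R)) → 6
  π[g,c](ρ[c/e](ρ[g/a](R))) → 6
  (σ[g=2](T) ∪ π[g,c](ρ[c/e](ρ[g/a](R)))) → 6
  γ[c; SUM(g)→e]((σ[g=2](T) ∪ π[g,c](ρ[c/e](ρ[g/a](R))))) → 6

== RESULT ==
c | e
1 | 4
2 | 6
3 | 6
6 | 4
7 | 7
9 | 4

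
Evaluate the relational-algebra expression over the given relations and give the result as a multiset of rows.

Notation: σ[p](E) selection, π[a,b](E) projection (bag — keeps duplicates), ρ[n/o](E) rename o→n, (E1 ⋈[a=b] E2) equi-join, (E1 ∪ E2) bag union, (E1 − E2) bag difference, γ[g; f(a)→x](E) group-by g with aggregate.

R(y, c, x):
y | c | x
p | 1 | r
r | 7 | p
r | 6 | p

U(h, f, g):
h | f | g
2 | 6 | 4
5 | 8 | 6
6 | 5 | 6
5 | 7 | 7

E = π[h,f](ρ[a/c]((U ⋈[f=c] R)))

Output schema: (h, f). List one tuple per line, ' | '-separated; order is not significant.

Row counts bottom-up:
  U → 4
  R → 3
  (U ⋈[f=c] R) → 2
  ρ[a/c]((U ⋈[f=c] R)) → 2
  π[h,f](ρ[a/c]((U ⋈[f=c] R))) → 2

== RESULT ==
h | f
2 | 6
5 | 7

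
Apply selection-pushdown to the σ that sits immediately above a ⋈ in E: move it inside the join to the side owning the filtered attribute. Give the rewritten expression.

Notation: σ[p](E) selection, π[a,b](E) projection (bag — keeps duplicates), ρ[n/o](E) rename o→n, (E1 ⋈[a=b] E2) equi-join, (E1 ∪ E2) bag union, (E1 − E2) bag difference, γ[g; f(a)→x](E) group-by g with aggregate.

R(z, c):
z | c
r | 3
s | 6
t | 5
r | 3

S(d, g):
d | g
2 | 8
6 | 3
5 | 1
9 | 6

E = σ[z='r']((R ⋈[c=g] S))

σ filters on z, owned by the left side.
E' = (σ[z='r'](R) ⋈[c=g] S)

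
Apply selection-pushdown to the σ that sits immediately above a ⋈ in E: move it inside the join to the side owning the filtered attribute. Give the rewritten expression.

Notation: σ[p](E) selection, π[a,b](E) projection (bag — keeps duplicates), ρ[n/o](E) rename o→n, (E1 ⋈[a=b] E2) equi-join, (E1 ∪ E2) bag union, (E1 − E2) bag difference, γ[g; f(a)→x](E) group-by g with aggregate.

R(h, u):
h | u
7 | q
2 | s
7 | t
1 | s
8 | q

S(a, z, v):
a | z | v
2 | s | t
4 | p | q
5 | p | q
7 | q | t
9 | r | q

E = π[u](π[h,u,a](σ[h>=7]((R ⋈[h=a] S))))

σ filters on h, owned by the left side.
E' = π[u](π[h,u,a]((σ[h>=7](R) ⋈[h=a] S)))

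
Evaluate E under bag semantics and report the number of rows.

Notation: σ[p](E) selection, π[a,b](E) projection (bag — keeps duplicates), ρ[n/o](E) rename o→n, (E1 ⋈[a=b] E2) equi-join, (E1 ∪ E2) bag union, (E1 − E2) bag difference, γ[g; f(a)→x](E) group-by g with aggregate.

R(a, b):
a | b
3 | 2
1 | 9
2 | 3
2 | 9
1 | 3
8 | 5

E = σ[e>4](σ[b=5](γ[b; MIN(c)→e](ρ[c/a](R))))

Subexpression sizes:
  R → 6
  ρ[c/a](R) → 6
  γ[b; MIN(c)→e](ρ[c/a](R)) → 4
  σ[b=5](γ[b; MIN(c)→e](ρ[c/a](R))) → 1
  σ[e>4](σ[b=5](γ[b; MIN(c)→e](ρ[c/a](R)))) → 1

|E| = 1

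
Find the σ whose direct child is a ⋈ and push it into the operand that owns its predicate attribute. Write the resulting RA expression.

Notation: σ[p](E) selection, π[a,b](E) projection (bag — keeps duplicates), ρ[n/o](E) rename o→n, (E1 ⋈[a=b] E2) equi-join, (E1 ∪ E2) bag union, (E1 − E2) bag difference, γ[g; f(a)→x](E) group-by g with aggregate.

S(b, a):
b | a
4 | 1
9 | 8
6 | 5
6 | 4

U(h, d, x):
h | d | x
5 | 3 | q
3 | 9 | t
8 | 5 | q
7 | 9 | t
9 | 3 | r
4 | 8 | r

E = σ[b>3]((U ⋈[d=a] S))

σ filters on b, owned by the right side.
E' = (U ⋈[d=a] σ[b>3](S))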